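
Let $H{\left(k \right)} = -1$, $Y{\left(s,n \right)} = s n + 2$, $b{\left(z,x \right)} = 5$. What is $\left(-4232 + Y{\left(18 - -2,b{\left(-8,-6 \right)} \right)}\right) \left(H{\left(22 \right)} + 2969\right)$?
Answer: $-12257840$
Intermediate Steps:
$Y{\left(s,n \right)} = 2 + n s$ ($Y{\left(s,n \right)} = n s + 2 = 2 + n s$)
$\left(-4232 + Y{\left(18 - -2,b{\left(-8,-6 \right)} \right)}\right) \left(H{\left(22 \right)} + 2969\right) = \left(-4232 + \left(2 + 5 \left(18 - -2\right)\right)\right) \left(-1 + 2969\right) = \left(-4232 + \left(2 + 5 \left(18 + \left(-3 + 5\right)\right)\right)\right) 2968 = \left(-4232 + \left(2 + 5 \left(18 + 2\right)\right)\right) 2968 = \left(-4232 + \left(2 + 5 \cdot 20\right)\right) 2968 = \left(-4232 + \left(2 + 100\right)\right) 2968 = \left(-4232 + 102\right) 2968 = \left(-4130\right) 2968 = -12257840$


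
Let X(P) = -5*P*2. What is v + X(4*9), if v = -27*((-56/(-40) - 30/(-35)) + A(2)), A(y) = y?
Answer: -16623/35 ≈ -474.94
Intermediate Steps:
v = -4023/35 (v = -27*((-56/(-40) - 30/(-35)) + 2) = -27*((-56*(-1/40) - 30*(-1/35)) + 2) = -27*((7/5 + 6/7) + 2) = -27*(79/35 + 2) = -27*149/35 = -4023/35 ≈ -114.94)
X(P) = -10*P
v + X(4*9) = -4023/35 - 40*9 = -4023/35 - 10*36 = -4023/35 - 360 = -16623/35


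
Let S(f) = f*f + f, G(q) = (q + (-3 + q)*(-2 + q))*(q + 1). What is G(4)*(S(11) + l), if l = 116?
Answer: 7440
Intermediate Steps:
G(q) = (1 + q)*(q + (-3 + q)*(-2 + q)) (G(q) = (q + (-3 + q)*(-2 + q))*(1 + q) = (1 + q)*(q + (-3 + q)*(-2 + q)))
S(f) = f + f**2 (S(f) = f**2 + f = f + f**2)
G(4)*(S(11) + l) = (6 + 4**3 - 3*4**2 + 2*4)*(11*(1 + 11) + 116) = (6 + 64 - 3*16 + 8)*(11*12 + 116) = (6 + 64 - 48 + 8)*(132 + 116) = 30*248 = 7440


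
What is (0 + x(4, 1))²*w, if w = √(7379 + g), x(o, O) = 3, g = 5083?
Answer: 9*√12462 ≈ 1004.7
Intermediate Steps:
w = √12462 (w = √(7379 + 5083) = √12462 ≈ 111.63)
(0 + x(4, 1))²*w = (0 + 3)²*√12462 = 3²*√12462 = 9*√12462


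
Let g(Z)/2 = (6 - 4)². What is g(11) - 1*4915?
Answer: -4907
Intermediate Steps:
g(Z) = 8 (g(Z) = 2*(6 - 4)² = 2*2² = 2*4 = 8)
g(11) - 1*4915 = 8 - 1*4915 = 8 - 4915 = -4907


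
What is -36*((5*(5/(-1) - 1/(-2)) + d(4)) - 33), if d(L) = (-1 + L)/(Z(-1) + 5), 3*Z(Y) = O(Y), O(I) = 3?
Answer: 1980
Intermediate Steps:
Z(Y) = 1 (Z(Y) = (⅓)*3 = 1)
d(L) = -⅙ + L/6 (d(L) = (-1 + L)/(1 + 5) = (-1 + L)/6 = (-1 + L)*(⅙) = -⅙ + L/6)
-36*((5*(5/(-1) - 1/(-2)) + d(4)) - 33) = -36*((5*(5/(-1) - 1/(-2)) + (-⅙ + (⅙)*4)) - 33) = -36*((5*(5*(-1) - 1*(-½)) + (-⅙ + ⅔)) - 33) = -36*((5*(-5 + ½) + ½) - 33) = -36*((5*(-9/2) + ½) - 33) = -36*((-45/2 + ½) - 33) = -36*(-22 - 33) = -36*(-55) = 1980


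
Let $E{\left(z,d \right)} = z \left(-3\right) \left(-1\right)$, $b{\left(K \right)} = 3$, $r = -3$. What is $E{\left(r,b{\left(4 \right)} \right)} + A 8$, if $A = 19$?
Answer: $143$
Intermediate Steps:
$E{\left(z,d \right)} = 3 z$ ($E{\left(z,d \right)} = - 3 z \left(-1\right) = 3 z$)
$E{\left(r,b{\left(4 \right)} \right)} + A 8 = 3 \left(-3\right) + 19 \cdot 8 = -9 + 152 = 143$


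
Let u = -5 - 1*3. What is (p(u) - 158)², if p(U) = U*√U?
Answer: 24452 + 5056*I*√2 ≈ 24452.0 + 7150.3*I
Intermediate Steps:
u = -8 (u = -5 - 3 = -8)
p(U) = U^(3/2)
(p(u) - 158)² = ((-8)^(3/2) - 158)² = (-16*I*√2 - 158)² = (-158 - 16*I*√2)²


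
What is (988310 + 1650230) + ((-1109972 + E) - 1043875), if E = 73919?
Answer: 558612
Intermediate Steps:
(988310 + 1650230) + ((-1109972 + E) - 1043875) = (988310 + 1650230) + ((-1109972 + 73919) - 1043875) = 2638540 + (-1036053 - 1043875) = 2638540 - 2079928 = 558612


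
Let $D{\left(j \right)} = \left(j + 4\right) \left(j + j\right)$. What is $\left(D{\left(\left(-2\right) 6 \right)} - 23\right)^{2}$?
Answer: $28561$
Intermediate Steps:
$D{\left(j \right)} = 2 j \left(4 + j\right)$ ($D{\left(j \right)} = \left(4 + j\right) 2 j = 2 j \left(4 + j\right)$)
$\left(D{\left(\left(-2\right) 6 \right)} - 23\right)^{2} = \left(2 \left(\left(-2\right) 6\right) \left(4 - 12\right) - 23\right)^{2} = \left(2 \left(-12\right) \left(4 - 12\right) - 23\right)^{2} = \left(2 \left(-12\right) \left(-8\right) - 23\right)^{2} = \left(192 - 23\right)^{2} = 169^{2} = 28561$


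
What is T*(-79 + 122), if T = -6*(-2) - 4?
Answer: 344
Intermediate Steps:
T = 8 (T = 12 - 4 = 8)
T*(-79 + 122) = 8*(-79 + 122) = 8*43 = 344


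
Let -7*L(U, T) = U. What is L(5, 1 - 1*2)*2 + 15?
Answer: 95/7 ≈ 13.571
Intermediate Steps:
L(U, T) = -U/7
L(5, 1 - 1*2)*2 + 15 = -1/7*5*2 + 15 = -5/7*2 + 15 = -10/7 + 15 = 95/7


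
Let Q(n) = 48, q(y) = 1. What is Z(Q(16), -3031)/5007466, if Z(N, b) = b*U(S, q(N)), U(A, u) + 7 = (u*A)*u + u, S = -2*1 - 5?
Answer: 39403/5007466 ≈ 0.0078689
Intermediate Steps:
S = -7 (S = -2 - 5 = -7)
U(A, u) = -7 + u + A*u² (U(A, u) = -7 + ((u*A)*u + u) = -7 + ((A*u)*u + u) = -7 + (A*u² + u) = -7 + (u + A*u²) = -7 + u + A*u²)
Z(N, b) = -13*b (Z(N, b) = b*(-7 + 1 - 7*1²) = b*(-7 + 1 - 7*1) = b*(-7 + 1 - 7) = b*(-13) = -13*b)
Z(Q(16), -3031)/5007466 = -13*(-3031)/5007466 = 39403*(1/5007466) = 39403/5007466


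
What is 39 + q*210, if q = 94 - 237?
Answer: -29991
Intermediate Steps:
q = -143
39 + q*210 = 39 - 143*210 = 39 - 30030 = -29991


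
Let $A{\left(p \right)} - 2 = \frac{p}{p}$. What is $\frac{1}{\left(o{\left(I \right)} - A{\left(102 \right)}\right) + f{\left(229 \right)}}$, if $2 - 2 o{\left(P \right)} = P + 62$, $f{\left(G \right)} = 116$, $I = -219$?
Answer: $\frac{2}{385} \approx 0.0051948$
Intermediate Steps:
$A{\left(p \right)} = 3$ ($A{\left(p \right)} = 2 + \frac{p}{p} = 2 + 1 = 3$)
$o{\left(P \right)} = -30 - \frac{P}{2}$ ($o{\left(P \right)} = 1 - \frac{P + 62}{2} = 1 - \frac{62 + P}{2} = 1 - \left(31 + \frac{P}{2}\right) = -30 - \frac{P}{2}$)
$\frac{1}{\left(o{\left(I \right)} - A{\left(102 \right)}\right) + f{\left(229 \right)}} = \frac{1}{\left(\left(-30 - - \frac{219}{2}\right) - 3\right) + 116} = \frac{1}{\left(\left(-30 + \frac{219}{2}\right) - 3\right) + 116} = \frac{1}{\left(\frac{159}{2} - 3\right) + 116} = \frac{1}{\frac{153}{2} + 116} = \frac{1}{\frac{385}{2}} = \frac{2}{385}$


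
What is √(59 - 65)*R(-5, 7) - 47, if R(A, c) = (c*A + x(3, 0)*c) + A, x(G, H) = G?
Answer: -47 - 19*I*√6 ≈ -47.0 - 46.54*I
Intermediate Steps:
R(A, c) = A + 3*c + A*c (R(A, c) = (c*A + 3*c) + A = (A*c + 3*c) + A = (3*c + A*c) + A = A + 3*c + A*c)
√(59 - 65)*R(-5, 7) - 47 = √(59 - 65)*(-5 + 3*7 - 5*7) - 47 = √(-6)*(-5 + 21 - 35) - 47 = (I*√6)*(-19) - 47 = -19*I*√6 - 47 = -47 - 19*I*√6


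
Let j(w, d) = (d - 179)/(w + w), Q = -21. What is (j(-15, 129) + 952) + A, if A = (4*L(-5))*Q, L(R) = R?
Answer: 4121/3 ≈ 1373.7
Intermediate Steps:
j(w, d) = (-179 + d)/(2*w) (j(w, d) = (-179 + d)/((2*w)) = (-179 + d)*(1/(2*w)) = (-179 + d)/(2*w))
A = 420 (A = (4*(-5))*(-21) = -20*(-21) = 420)
(j(-15, 129) + 952) + A = ((½)*(-179 + 129)/(-15) + 952) + 420 = ((½)*(-1/15)*(-50) + 952) + 420 = (5/3 + 952) + 420 = 2861/3 + 420 = 4121/3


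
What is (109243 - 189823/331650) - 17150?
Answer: 30542453627/331650 ≈ 92092.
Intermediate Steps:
(109243 - 189823/331650) - 17150 = 36230251127/331650 - 17150 = 30542453627/331650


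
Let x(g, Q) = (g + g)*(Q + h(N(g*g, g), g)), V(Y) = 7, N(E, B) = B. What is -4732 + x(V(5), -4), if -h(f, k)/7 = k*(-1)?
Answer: -4102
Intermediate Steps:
h(f, k) = 7*k (h(f, k) = -7*k*(-1) = -(-7)*k = 7*k)
x(g, Q) = 2*g*(Q + 7*g) (x(g, Q) = (g + g)*(Q + 7*g) = (2*g)*(Q + 7*g) = 2*g*(Q + 7*g))
-4732 + x(V(5), -4) = -4732 + 2*7*(-4 + 7*7) = -4732 + 2*7*(-4 + 49) = -4732 + 2*7*45 = -4732 + 630 = -4102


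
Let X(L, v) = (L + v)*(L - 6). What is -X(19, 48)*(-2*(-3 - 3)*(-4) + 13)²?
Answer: -1066975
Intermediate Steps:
X(L, v) = (-6 + L)*(L + v) (X(L, v) = (L + v)*(-6 + L) = (-6 + L)*(L + v))
-X(19, 48)*(-2*(-3 - 3)*(-4) + 13)² = -(19² - 6*19 - 6*48 + 19*48)*(-2*(-3 - 3)*(-4) + 13)² = -(361 - 114 - 288 + 912)*(-2*(-6)*(-4) + 13)² = -871*(12*(-4) + 13)² = -871*(-48 + 13)² = -871*(-35)² = -871*1225 = -1*1066975 = -1066975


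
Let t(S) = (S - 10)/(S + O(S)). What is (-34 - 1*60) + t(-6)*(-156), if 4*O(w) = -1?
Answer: -12334/25 ≈ -493.36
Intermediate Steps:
O(w) = -¼ (O(w) = (¼)*(-1) = -¼)
t(S) = (-10 + S)/(-¼ + S) (t(S) = (S - 10)/(S - ¼) = (-10 + S)/(-¼ + S))
(-34 - 1*60) + t(-6)*(-156) = (-34 - 1*60) + (4*(-10 - 6)/(-1 + 4*(-6)))*(-156) = (-34 - 60) + (4*(-16)/(-1 - 24))*(-156) = -94 + (4*(-16)/(-25))*(-156) = -94 + (4*(-1/25)*(-16))*(-156) = -94 + (64/25)*(-156) = -94 - 9984/25 = -12334/25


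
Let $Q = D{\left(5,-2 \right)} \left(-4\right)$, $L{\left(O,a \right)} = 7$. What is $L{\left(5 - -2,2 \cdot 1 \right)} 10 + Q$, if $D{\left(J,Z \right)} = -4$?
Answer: $86$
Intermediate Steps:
$Q = 16$ ($Q = \left(-4\right) \left(-4\right) = 16$)
$L{\left(5 - -2,2 \cdot 1 \right)} 10 + Q = 7 \cdot 10 + 16 = 70 + 16 = 86$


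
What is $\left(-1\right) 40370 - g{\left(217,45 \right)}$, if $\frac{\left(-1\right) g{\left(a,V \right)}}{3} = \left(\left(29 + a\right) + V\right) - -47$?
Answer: $-39356$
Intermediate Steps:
$g{\left(a,V \right)} = -228 - 3 V - 3 a$ ($g{\left(a,V \right)} = - 3 \left(\left(\left(29 + a\right) + V\right) - -47\right) = - 3 \left(\left(29 + V + a\right) + 47\right) = - 3 \left(76 + V + a\right) = -228 - 3 V - 3 a$)
$\left(-1\right) 40370 - g{\left(217,45 \right)} = \left(-1\right) 40370 - \left(-228 - 135 - 651\right) = -40370 - \left(-228 - 135 - 651\right) = -40370 - -1014 = -40370 + 1014 = -39356$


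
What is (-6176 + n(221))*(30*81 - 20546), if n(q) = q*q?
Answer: -772919140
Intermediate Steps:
n(q) = q²
(-6176 + n(221))*(30*81 - 20546) = (-6176 + 221²)*(30*81 - 20546) = (-6176 + 48841)*(2430 - 20546) = 42665*(-18116) = -772919140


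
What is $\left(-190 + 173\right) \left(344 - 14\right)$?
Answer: $-5610$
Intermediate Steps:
$\left(-190 + 173\right) \left(344 - 14\right) = \left(-17\right) 330 = -5610$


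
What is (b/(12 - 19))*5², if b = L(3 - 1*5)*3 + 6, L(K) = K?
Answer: 0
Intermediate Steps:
b = 0 (b = (3 - 1*5)*3 + 6 = (3 - 5)*3 + 6 = -2*3 + 6 = -6 + 6 = 0)
(b/(12 - 19))*5² = (0/(12 - 19))*5² = (0/(-7))*25 = -⅐*0*25 = 0*25 = 0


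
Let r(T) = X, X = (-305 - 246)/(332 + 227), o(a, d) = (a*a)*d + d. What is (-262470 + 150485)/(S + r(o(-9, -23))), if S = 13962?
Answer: -62599615/7804207 ≈ -8.0213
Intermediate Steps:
o(a, d) = d + d*a² (o(a, d) = a²*d + d = d*a² + d = d + d*a²)
X = -551/559 ≈ -0.98569
r(T) = -551/559
(-262470 + 150485)/(S + r(o(-9, -23))) = (-262470 + 150485)/(13962 - 551/559) = -111985/7804207/559 = -111985*559/7804207 = -62599615/7804207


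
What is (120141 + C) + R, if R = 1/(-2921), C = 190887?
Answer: 908512787/2921 ≈ 3.1103e+5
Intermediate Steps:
R = -1/2921 ≈ -0.00034235
(120141 + C) + R = (120141 + 190887) - 1/2921 = 311028 - 1/2921 = 908512787/2921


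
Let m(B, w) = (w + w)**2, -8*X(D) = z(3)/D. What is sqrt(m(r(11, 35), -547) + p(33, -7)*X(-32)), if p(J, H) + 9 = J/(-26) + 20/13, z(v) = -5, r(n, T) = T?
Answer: 3*sqrt(23013297814)/416 ≈ 1094.0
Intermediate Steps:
p(J, H) = -97/13 - J/26 (p(J, H) = -9 + (J/(-26) + 20/13) = -9 + (J*(-1/26) + 20*(1/13)) = -9 + (-J/26 + 20/13) = -9 + (20/13 - J/26) = -97/13 - J/26)
X(D) = 5/(8*D) (X(D) = -(-5)/(8*D) = 5/(8*D))
m(B, w) = 4*w**2 (m(B, w) = (2*w)**2 = 4*w**2)
sqrt(m(r(11, 35), -547) + p(33, -7)*X(-32)) = sqrt(4*(-547)**2 + (-97/13 - 1/26*33)*((5/8)/(-32))) = sqrt(4*299209 + (-97/13 - 33/26)*((5/8)*(-1/32))) = sqrt(1196836 - 227/26*(-5/256)) = sqrt(1196836 + 1135/6656) = sqrt(7966141551/6656) = 3*sqrt(23013297814)/416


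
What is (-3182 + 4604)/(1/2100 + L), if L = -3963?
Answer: -2986200/8322299 ≈ -0.35882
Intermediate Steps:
(-3182 + 4604)/(1/2100 + L) = (-3182 + 4604)/(1/2100 - 3963) = 1422/(1/2100 - 3963) = 1422/(-8322299/2100) = 1422*(-2100/8322299) = -2986200/8322299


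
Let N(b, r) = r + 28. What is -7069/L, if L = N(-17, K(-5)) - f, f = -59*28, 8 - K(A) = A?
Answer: -7069/1693 ≈ -4.1754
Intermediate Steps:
K(A) = 8 - A
f = -1652
N(b, r) = 28 + r
L = 1693 (L = (28 + (8 - 1*(-5))) - 1*(-1652) = (28 + (8 + 5)) + 1652 = (28 + 13) + 1652 = 41 + 1652 = 1693)
-7069/L = -7069/1693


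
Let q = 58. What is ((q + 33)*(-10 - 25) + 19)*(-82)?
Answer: 259612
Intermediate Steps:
((q + 33)*(-10 - 25) + 19)*(-82) = ((58 + 33)*(-10 - 25) + 19)*(-82) = (91*(-35) + 19)*(-82) = (-3185 + 19)*(-82) = -3166*(-82) = 259612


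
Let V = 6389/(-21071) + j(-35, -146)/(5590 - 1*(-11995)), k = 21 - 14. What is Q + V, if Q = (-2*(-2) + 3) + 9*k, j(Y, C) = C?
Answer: 25821920519/370533535 ≈ 69.688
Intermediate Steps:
k = 7
V = -115426931/370533535 (V = 6389/(-21071) - 146/(5590 - 1*(-11995)) = 6389*(-1/21071) - 146/(5590 + 11995) = -6389/21071 - 146/17585 = -115426931/370533535 ≈ -0.31152)
Q = 70 (Q = (-2*(-2) + 3) + 9*7 = (4 + 3) + 63 = 7 + 63 = 70)
Q + V = 70 - 115426931/370533535 = 25821920519/370533535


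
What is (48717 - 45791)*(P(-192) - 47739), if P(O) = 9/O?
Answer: -4469902437/32 ≈ -1.3968e+8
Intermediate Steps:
(48717 - 45791)*(P(-192) - 47739) = (48717 - 45791)*(9/(-192) - 47739) = 2926*(9*(-1/192) - 47739) = 2926*(-3/64 - 47739) = 2926*(-3055299/64) = -4469902437/32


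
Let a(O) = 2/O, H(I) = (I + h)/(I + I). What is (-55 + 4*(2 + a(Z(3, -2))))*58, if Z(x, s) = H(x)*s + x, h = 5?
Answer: -1334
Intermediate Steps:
H(I) = (5 + I)/(2*I) (H(I) = (I + 5)/(I + I) = (5 + I)/((2*I)) = (5 + I)*(1/(2*I)) = (5 + I)/(2*I))
Z(x, s) = x + s*(5 + x)/(2*x) (Z(x, s) = ((5 + x)/(2*x))*s + x = s*(5 + x)/(2*x) + x = x + s*(5 + x)/(2*x))
(-55 + 4*(2 + a(Z(3, -2))))*58 = (-55 + 4*(2 + 2/(((3² + (½)*(-2)*(5 + 3))/3))))*58 = (-55 + 4*(2 + 2/(((9 + (½)*(-2)*8)/3))))*58 = (-55 + 4*(2 + 2/(((9 - 8)/3))))*58 = (-55 + 4*(2 + 2/(((⅓)*1))))*58 = (-55 + 4*(2 + 2/(⅓)))*58 = (-55 + 4*(2 + 2*3))*58 = (-55 + 4*(2 + 6))*58 = (-55 + 4*8)*58 = (-55 + 32)*58 = -23*58 = -1334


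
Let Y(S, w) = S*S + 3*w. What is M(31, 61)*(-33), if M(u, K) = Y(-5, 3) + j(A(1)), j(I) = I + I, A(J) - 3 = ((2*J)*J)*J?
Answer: -1452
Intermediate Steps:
Y(S, w) = S**2 + 3*w
A(J) = 3 + 2*J**3 (A(J) = 3 + ((2*J)*J)*J = 3 + (2*J**2)*J = 3 + 2*J**3)
j(I) = 2*I
M(u, K) = 44 (M(u, K) = ((-5)**2 + 3*3) + 2*(3 + 2*1**3) = (25 + 9) + 2*(3 + 2*1) = 34 + 2*(3 + 2) = 34 + 2*5 = 34 + 10 = 44)
M(31, 61)*(-33) = 44*(-33) = -1452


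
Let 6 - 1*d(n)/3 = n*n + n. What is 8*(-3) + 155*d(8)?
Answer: -30714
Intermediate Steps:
d(n) = 18 - 3*n - 3*n² (d(n) = 18 - 3*(n*n + n) = 18 - 3*(n² + n) = 18 - 3*(n + n²) = 18 + (-3*n - 3*n²) = 18 - 3*n - 3*n²)
8*(-3) + 155*d(8) = 8*(-3) + 155*(18 - 3*8 - 3*8²) = -24 + 155*(18 - 24 - 3*64) = -24 + 155*(18 - 24 - 192) = -24 + 155*(-198) = -24 - 30690 = -30714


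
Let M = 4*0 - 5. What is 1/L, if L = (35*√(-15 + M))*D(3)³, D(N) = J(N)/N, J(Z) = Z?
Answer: -I*√5/350 ≈ -0.0063888*I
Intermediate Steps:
M = -5 (M = 0 - 5 = -5)
D(N) = 1 (D(N) = N/N = 1)
L = 70*I*√5 (L = (35*√(-15 - 5))*1³ = (35*√(-20))*1 = (35*(2*I*√5))*1 = (70*I*√5)*1 = 70*I*√5 ≈ 156.52*I)
1/L = 1/(70*I*√5) = -I*√5/350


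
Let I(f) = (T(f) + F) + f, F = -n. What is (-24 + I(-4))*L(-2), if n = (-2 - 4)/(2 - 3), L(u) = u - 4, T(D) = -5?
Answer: 234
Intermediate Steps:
L(u) = -4 + u
n = 6 (n = -6/(-1) = -6*(-1) = 6)
F = -6 (F = -1*6 = -6)
I(f) = -11 + f (I(f) = (-5 - 6) + f = -11 + f)
(-24 + I(-4))*L(-2) = (-24 + (-11 - 4))*(-4 - 2) = (-24 - 15)*(-6) = -39*(-6) = 234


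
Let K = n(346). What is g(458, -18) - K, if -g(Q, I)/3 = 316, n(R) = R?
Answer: -1294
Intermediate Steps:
g(Q, I) = -948 (g(Q, I) = -3*316 = -948)
K = 346
g(458, -18) - K = -948 - 1*346 = -948 - 346 = -1294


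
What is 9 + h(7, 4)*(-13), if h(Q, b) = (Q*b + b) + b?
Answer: -459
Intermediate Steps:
h(Q, b) = 2*b + Q*b (h(Q, b) = (b + Q*b) + b = 2*b + Q*b)
9 + h(7, 4)*(-13) = 9 + (4*(2 + 7))*(-13) = 9 + (4*9)*(-13) = 9 + 36*(-13) = 9 - 468 = -459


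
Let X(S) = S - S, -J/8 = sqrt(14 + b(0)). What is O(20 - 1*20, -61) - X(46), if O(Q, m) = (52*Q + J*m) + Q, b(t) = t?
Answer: 488*sqrt(14) ≈ 1825.9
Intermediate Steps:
J = -8*sqrt(14) (J = -8*sqrt(14 + 0) = -8*sqrt(14) ≈ -29.933)
O(Q, m) = 53*Q - 8*m*sqrt(14) (O(Q, m) = (52*Q + (-8*sqrt(14))*m) + Q = (52*Q - 8*m*sqrt(14)) + Q = 53*Q - 8*m*sqrt(14))
X(S) = 0
O(20 - 1*20, -61) - X(46) = (53*(20 - 1*20) - 8*(-61)*sqrt(14)) - 1*0 = (53*(20 - 20) + 488*sqrt(14)) + 0 = (53*0 + 488*sqrt(14)) + 0 = (0 + 488*sqrt(14)) + 0 = 488*sqrt(14) + 0 = 488*sqrt(14)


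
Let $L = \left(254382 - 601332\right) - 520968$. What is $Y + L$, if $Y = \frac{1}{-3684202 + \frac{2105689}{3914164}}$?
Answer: $- \frac{12515871172256988166}{14420568731439} \approx -8.6792 \cdot 10^{5}$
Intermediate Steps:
$Y = - \frac{3914164}{14420568731439}$ ($Y = \frac{1}{-3684202 + 2105689 \cdot \frac{1}{3914164}} = \frac{1}{-3684202 + \frac{2105689}{3914164}} = \frac{1}{- \frac{14420568731439}{3914164}} = - \frac{3914164}{14420568731439} \approx -2.7143 \cdot 10^{-7}$)
$L = -867918$ ($L = \left(254382 - 601332\right) - 520968 = -346950 - 520968 = -867918$)
$Y + L = - \frac{3914164}{14420568731439} - 867918 = - \frac{12515871172256988166}{14420568731439}$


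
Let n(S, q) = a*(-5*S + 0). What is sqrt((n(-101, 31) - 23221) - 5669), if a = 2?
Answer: 2*I*sqrt(6970) ≈ 166.97*I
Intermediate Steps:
n(S, q) = -10*S (n(S, q) = 2*(-5*S + 0) = 2*(-5*S) = -10*S)
sqrt((n(-101, 31) - 23221) - 5669) = sqrt((-10*(-101) - 23221) - 5669) = sqrt((1010 - 23221) - 5669) = sqrt(-22211 - 5669) = sqrt(-27880) = 2*I*sqrt(6970)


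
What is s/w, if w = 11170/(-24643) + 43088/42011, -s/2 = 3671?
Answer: -3800502134983/296277357 ≈ -12828.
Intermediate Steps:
s = -7342 (s = -2*3671 = -7342)
w = 592554714/1035277073 (w = 11170*(-1/24643) + 43088*(1/42011) = -11170/24643 + 43088/42011 = 592554714/1035277073 ≈ 0.57236)
s/w = -7342/592554714/1035277073 = -7342*1035277073/592554714 = -3800502134983/296277357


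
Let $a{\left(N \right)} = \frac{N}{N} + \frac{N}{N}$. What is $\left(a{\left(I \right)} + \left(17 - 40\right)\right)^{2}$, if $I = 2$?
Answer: $441$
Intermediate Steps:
$a{\left(N \right)} = 2$ ($a{\left(N \right)} = 1 + 1 = 2$)
$\left(a{\left(I \right)} + \left(17 - 40\right)\right)^{2} = \left(2 + \left(17 - 40\right)\right)^{2} = \left(2 - 23\right)^{2} = \left(-21\right)^{2} = 441$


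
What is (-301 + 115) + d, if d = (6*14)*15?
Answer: 1074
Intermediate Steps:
d = 1260 (d = 84*15 = 1260)
(-301 + 115) + d = (-301 + 115) + 1260 = -186 + 1260 = 1074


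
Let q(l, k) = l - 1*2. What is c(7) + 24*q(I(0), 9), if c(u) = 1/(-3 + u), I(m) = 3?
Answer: 97/4 ≈ 24.250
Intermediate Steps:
q(l, k) = -2 + l (q(l, k) = l - 2 = -2 + l)
c(7) + 24*q(I(0), 9) = 1/(-3 + 7) + 24*(-2 + 3) = 1/4 + 24*1 = 1/4 + 24 = 97/4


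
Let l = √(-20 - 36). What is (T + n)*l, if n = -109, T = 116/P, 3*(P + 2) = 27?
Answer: -1294*I*√14/7 ≈ -691.67*I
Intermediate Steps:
P = 7 (P = -2 + (⅓)*27 = -2 + 9 = 7)
T = 116/7 ≈ 16.571
l = 2*I*√14 (l = √(-56) = 2*I*√14 ≈ 7.4833*I)
(T + n)*l = (116/7 - 109)*(2*I*√14) = -1294*I*√14/7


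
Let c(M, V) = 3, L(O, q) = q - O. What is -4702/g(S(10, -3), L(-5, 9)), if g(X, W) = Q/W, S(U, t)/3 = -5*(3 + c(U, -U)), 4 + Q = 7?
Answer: -65828/3 ≈ -21943.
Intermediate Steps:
Q = 3 (Q = -4 + 7 = 3)
S(U, t) = -90 (S(U, t) = 3*(-5*(3 + 3)) = 3*(-5*6) = 3*(-30) = -90)
g(X, W) = 3/W
-4702/g(S(10, -3), L(-5, 9)) = -4702/(3/(9 - 1*(-5))) = -4702/(3/(9 + 5)) = -4702/(3/14) = -4702/(3*(1/14)) = -4702/3/14 = -4702*14/3 = -65828/3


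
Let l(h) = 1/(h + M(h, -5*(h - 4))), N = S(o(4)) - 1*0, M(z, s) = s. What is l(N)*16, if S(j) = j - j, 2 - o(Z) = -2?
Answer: ⅘ ≈ 0.80000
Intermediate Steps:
o(Z) = 4 (o(Z) = 2 - 1*(-2) = 2 + 2 = 4)
S(j) = 0
N = 0 (N = 0 - 1*0 = 0 + 0 = 0)
l(h) = 1/(20 - 4*h) (l(h) = 1/(h - 5*(h - 4)) = 1/(h - 5*(-4 + h)) = 1/(h + (20 - 5*h)) = 1/(20 - 4*h))
l(N)*16 = -1/(-20 + 4*0)*16 = -1/(-20 + 0)*16 = -1/(-20)*16 = -1*(-1/20)*16 = (1/20)*16 = ⅘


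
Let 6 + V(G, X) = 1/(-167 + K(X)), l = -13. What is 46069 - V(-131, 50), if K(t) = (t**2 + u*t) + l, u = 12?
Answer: 134538999/2920 ≈ 46075.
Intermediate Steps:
K(t) = -13 + t**2 + 12*t (K(t) = (t**2 + 12*t) - 13 = -13 + t**2 + 12*t)
V(G, X) = -6 + 1/(-180 + X**2 + 12*X) (V(G, X) = -6 + 1/(-167 + (-13 + X**2 + 12*X)) = -6 + 1/(-180 + X**2 + 12*X))
46069 - V(-131, 50) = 46069 - (1081 - 72*50 - 6*50**2)/(-180 + 50**2 + 12*50) = 46069 - (1081 - 3600 - 6*2500)/(-180 + 2500 + 600) = 46069 - (1081 - 3600 - 15000)/2920 = 46069 - (-17519)/2920 = 46069 - 1*(-17519/2920) = 46069 + 17519/2920 = 134538999/2920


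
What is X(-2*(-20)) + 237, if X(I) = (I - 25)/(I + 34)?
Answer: 17553/74 ≈ 237.20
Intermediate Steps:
X(I) = (-25 + I)/(34 + I)
X(-2*(-20)) + 237 = (-25 - 2*(-20))/(34 - 2*(-20)) + 237 = (-25 + 40)/(34 + 40) + 237 = 15/74 + 237 = 17553/74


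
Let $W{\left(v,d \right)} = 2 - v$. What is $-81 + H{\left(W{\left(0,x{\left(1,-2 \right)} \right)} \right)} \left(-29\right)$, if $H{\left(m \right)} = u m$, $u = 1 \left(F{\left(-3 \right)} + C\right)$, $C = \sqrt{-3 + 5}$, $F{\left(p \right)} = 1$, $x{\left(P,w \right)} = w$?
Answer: $-139 - 58 \sqrt{2} \approx -221.02$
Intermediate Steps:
$C = \sqrt{2} \approx 1.4142$
$u = 1 + \sqrt{2}$ ($u = 1 \left(1 + \sqrt{2}\right) = 1 + \sqrt{2} \approx 2.4142$)
$H{\left(m \right)} = m \left(1 + \sqrt{2}\right)$ ($H{\left(m \right)} = \left(1 + \sqrt{2}\right) m = m \left(1 + \sqrt{2}\right)$)
$-81 + H{\left(W{\left(0,x{\left(1,-2 \right)} \right)} \right)} \left(-29\right) = -81 + \left(2 - 0\right) \left(1 + \sqrt{2}\right) \left(-29\right) = -81 + \left(2 + 0\right) \left(1 + \sqrt{2}\right) \left(-29\right) = -81 + 2 \left(1 + \sqrt{2}\right) \left(-29\right) = -81 + \left(2 + 2 \sqrt{2}\right) \left(-29\right) = -81 - \left(58 + 58 \sqrt{2}\right) = -139 - 58 \sqrt{2}$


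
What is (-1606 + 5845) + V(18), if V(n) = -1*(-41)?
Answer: 4280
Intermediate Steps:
V(n) = 41
(-1606 + 5845) + V(18) = (-1606 + 5845) + 41 = 4239 + 41 = 4280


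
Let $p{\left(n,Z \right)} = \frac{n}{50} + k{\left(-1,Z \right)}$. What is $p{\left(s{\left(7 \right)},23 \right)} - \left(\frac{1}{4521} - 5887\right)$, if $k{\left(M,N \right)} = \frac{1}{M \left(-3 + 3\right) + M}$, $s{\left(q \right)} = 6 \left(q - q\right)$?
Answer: $\frac{26610605}{4521} \approx 5886.0$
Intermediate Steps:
$s{\left(q \right)} = 0$ ($s{\left(q \right)} = 6 \cdot 0 = 0$)
$k{\left(M,N \right)} = \frac{1}{M}$ ($k{\left(M,N \right)} = \frac{1}{M 0 + M} = \frac{1}{0 + M} = \frac{1}{M}$)
$p{\left(n,Z \right)} = -1 + \frac{n}{50}$ ($p{\left(n,Z \right)} = \frac{n}{50} + \frac{1}{-1} = n \frac{1}{50} - 1 = \frac{n}{50} - 1 = -1 + \frac{n}{50}$)
$p{\left(s{\left(7 \right)},23 \right)} - \left(\frac{1}{4521} - 5887\right) = \left(-1 + \frac{1}{50} \cdot 0\right) - \left(\frac{1}{4521} - 5887\right) = \left(-1 + 0\right) - \left(\frac{1}{4521} - 5887\right) = -1 - - \frac{26615126}{4521} = -1 + \frac{26615126}{4521} = \frac{26610605}{4521}$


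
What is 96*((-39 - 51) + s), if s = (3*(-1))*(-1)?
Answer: -8352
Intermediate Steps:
s = 3 (s = -3*(-1) = 3)
96*((-39 - 51) + s) = 96*((-39 - 51) + 3) = 96*(-90 + 3) = 96*(-87) = -8352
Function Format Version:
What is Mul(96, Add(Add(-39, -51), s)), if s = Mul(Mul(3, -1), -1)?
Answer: -8352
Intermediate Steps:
s = 3 (s = Mul(-3, -1) = 3)
Mul(96, Add(Add(-39, -51), s)) = Mul(96, Add(Add(-39, -51), 3)) = Mul(96, Add(-90, 3)) = Mul(96, -87) = -8352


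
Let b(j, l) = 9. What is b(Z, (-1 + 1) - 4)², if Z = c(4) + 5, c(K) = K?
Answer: 81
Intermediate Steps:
Z = 9 (Z = 4 + 5 = 9)
b(Z, (-1 + 1) - 4)² = 9² = 81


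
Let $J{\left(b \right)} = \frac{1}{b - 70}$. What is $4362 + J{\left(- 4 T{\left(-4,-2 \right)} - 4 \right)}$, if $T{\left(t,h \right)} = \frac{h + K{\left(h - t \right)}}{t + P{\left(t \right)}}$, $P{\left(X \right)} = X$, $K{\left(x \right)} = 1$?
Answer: $\frac{649936}{149} \approx 4362.0$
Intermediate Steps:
$T{\left(t,h \right)} = \frac{1 + h}{2 t}$ ($T{\left(t,h \right)} = \frac{h + 1}{t + t} = \frac{1 + h}{2 t}$)
$J{\left(b \right)} = \frac{1}{-70 + b}$
$4362 + J{\left(- 4 T{\left(-4,-2 \right)} - 4 \right)} = 4362 + \frac{1}{-70 - \left(4 + 4 \frac{1 - 2}{2 \left(-4\right)}\right)} = 4362 + \frac{1}{-70 - \left(4 + 4 \cdot \frac{1}{2} \left(- \frac{1}{4}\right) \left(-1\right)\right)} = 4362 + \frac{1}{-70 - \frac{9}{2}} = 4362 + \frac{1}{- \frac{149}{2}} = 4362 - \frac{2}{149} = \frac{649936}{149}$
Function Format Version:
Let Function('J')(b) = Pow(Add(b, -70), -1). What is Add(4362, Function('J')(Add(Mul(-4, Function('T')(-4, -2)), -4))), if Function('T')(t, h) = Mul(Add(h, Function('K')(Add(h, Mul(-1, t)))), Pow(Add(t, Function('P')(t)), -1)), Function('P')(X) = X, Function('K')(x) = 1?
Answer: Rational(649936, 149) ≈ 4362.0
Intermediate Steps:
Function('T')(t, h) = Mul(Rational(1, 2), Pow(t, -1), Add(1, h)) (Function('T')(t, h) = Mul(Add(h, 1), Pow(Add(t, t), -1)) = Mul(Add(1, h), Pow(Mul(2, t), -1)) = Mul(Add(1, h), Mul(Rational(1, 2), Pow(t, -1))) = Mul(Rational(1, 2), Pow(t, -1), Add(1, h)))
Function('J')(b) = Pow(Add(-70, b), -1)
Add(4362, Function('J')(Add(Mul(-4, Function('T')(-4, -2)), -4))) = Add(4362, Pow(Add(-70, Add(Mul(-4, Mul(Rational(1, 2), Pow(-4, -1), Add(1, -2))), -4)), -1)) = Add(4362, Pow(Add(-70, Add(Mul(-4, Mul(Rational(1, 2), Rational(-1, 4), -1)), -4)), -1)) = Add(4362, Pow(Add(-70, Add(Mul(-4, Rational(1, 8)), -4)), -1)) = Add(4362, Pow(Add(-70, Add(Rational(-1, 2), -4)), -1)) = Add(4362, Pow(Add(-70, Rational(-9, 2)), -1)) = Add(4362, Pow(Rational(-149, 2), -1)) = Add(4362, Rational(-2, 149)) = Rational(649936, 149)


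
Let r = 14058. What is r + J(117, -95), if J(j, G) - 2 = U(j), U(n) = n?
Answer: 14177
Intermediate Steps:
J(j, G) = 2 + j
r + J(117, -95) = 14058 + (2 + 117) = 14058 + 119 = 14177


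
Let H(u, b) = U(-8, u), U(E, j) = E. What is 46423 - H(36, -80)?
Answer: 46431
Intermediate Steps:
H(u, b) = -8
46423 - H(36, -80) = 46423 - 1*(-8) = 46423 + 8 = 46431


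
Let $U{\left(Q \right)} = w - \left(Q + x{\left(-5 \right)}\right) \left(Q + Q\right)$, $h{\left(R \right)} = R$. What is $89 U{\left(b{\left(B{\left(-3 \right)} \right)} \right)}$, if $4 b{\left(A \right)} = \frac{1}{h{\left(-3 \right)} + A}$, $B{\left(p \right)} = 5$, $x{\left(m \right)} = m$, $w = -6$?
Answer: $- \frac{13617}{32} \approx -425.53$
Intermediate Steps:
$b{\left(A \right)} = \frac{1}{4 \left(-3 + A\right)}$
$U{\left(Q \right)} = -6 - 2 Q \left(-5 + Q\right)$ ($U{\left(Q \right)} = -6 - \left(Q - 5\right) \left(Q + Q\right) = -6 - \left(-5 + Q\right) 2 Q = -6 - 2 Q \left(-5 + Q\right)$)
$89 U{\left(b{\left(B{\left(-3 \right)} \right)} \right)} = 89 \left(-6 - 2 \left(\frac{1}{4 \left(-3 + 5\right)}\right)^{2} + 10 \frac{1}{4 \left(-3 + 5\right)}\right) = 89 \left(-6 - 2 \left(\frac{1}{4 \cdot 2}\right)^{2} + 10 \frac{1}{4 \cdot 2}\right) = 89 \left(-6 - 2 \left(\frac{1}{4} \cdot \frac{1}{2}\right)^{2} + 10 \cdot \frac{1}{4} \cdot \frac{1}{2}\right) = 89 \left(-6 - \frac{2}{64} + 10 \cdot \frac{1}{8}\right) = 89 \left(-6 - \frac{1}{32} + \frac{5}{4}\right) = 89 \left(- \frac{153}{32}\right) = - \frac{13617}{32}$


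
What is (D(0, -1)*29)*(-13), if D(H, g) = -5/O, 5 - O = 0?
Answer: 377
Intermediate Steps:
O = 5 (O = 5 - 1*0 = 5 + 0 = 5)
D(H, g) = -1 (D(H, g) = -5/5 = -5*1/5 = -1)
(D(0, -1)*29)*(-13) = -1*29*(-13) = -29*(-13) = 377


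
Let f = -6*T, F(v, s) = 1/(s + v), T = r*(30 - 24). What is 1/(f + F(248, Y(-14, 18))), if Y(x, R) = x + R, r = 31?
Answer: -252/281231 ≈ -0.00089606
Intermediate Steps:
T = 186 (T = 31*(30 - 24) = 31*6 = 186)
Y(x, R) = R + x
f = -1116 (f = -6*186 = -1116)
1/(f + F(248, Y(-14, 18))) = 1/(-1116 + 1/((18 - 14) + 248)) = 1/(-1116 + 1/(4 + 248)) = 1/(-1116 + 1/252) = 1/(-281231/252) = -252/281231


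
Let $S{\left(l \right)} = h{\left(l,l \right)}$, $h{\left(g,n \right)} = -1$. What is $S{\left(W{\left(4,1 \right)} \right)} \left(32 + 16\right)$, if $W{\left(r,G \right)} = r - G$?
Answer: $-48$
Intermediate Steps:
$S{\left(l \right)} = -1$
$S{\left(W{\left(4,1 \right)} \right)} \left(32 + 16\right) = - (32 + 16) = \left(-1\right) 48 = -48$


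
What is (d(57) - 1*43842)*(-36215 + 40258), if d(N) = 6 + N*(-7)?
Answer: -178842105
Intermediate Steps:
d(N) = 6 - 7*N
(d(57) - 1*43842)*(-36215 + 40258) = ((6 - 7*57) - 1*43842)*(-36215 + 40258) = ((6 - 399) - 43842)*4043 = (-393 - 43842)*4043 = -44235*4043 = -178842105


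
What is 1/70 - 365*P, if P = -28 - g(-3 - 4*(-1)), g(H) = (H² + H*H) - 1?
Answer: 740951/70 ≈ 10585.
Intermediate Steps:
g(H) = -1 + 2*H² (g(H) = (H² + H²) - 1 = 2*H² - 1 = -1 + 2*H²)
P = -29 (P = -28 - (-1 + 2*(-3 - 4*(-1))²) = -28 - (-1 + 2*(-3 + 4)²) = -28 - (-1 + 2*1²) = -28 - (-1 + 2*1) = -28 - (-1 + 2) = -28 - 1*1 = -28 - 1 = -29)
1/70 - 365*P = 1/70 - 365*(-29) = 1/70 + 10585 = 740951/70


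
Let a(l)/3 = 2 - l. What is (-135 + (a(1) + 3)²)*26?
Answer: -2574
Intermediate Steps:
a(l) = 6 - 3*l (a(l) = 3*(2 - l) = 6 - 3*l)
(-135 + (a(1) + 3)²)*26 = (-135 + ((6 - 3*1) + 3)²)*26 = (-135 + ((6 - 3) + 3)²)*26 = (-135 + (3 + 3)²)*26 = (-135 + 6²)*26 = (-135 + 36)*26 = -99*26 = -2574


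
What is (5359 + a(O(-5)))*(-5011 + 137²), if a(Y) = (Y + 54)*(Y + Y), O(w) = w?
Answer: 66987702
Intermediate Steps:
a(Y) = 2*Y*(54 + Y) (a(Y) = (54 + Y)*(2*Y) = 2*Y*(54 + Y))
(5359 + a(O(-5)))*(-5011 + 137²) = (5359 + 2*(-5)*(54 - 5))*(-5011 + 137²) = (5359 + 2*(-5)*49)*(-5011 + 18769) = (5359 - 490)*13758 = 4869*13758 = 66987702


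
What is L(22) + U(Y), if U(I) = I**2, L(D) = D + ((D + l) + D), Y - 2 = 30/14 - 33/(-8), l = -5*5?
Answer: 342945/3136 ≈ 109.36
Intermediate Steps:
l = -25
Y = 463/56 (Y = 2 + (30/14 - 33/(-8)) = 2 + (30*(1/14) - 33*(-1/8)) = 2 + (15/7 + 33/8) = 2 + 351/56 = 463/56 ≈ 8.2679)
L(D) = -25 + 3*D (L(D) = D + ((D - 25) + D) = D + ((-25 + D) + D) = D + (-25 + 2*D) = -25 + 3*D)
L(22) + U(Y) = (-25 + 3*22) + (463/56)**2 = (-25 + 66) + 214369/3136 = 41 + 214369/3136 = 342945/3136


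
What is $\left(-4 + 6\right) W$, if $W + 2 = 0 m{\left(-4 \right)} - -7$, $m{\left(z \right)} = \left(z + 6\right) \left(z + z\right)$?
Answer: $10$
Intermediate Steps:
$m{\left(z \right)} = 2 z \left(6 + z\right)$ ($m{\left(z \right)} = \left(6 + z\right) 2 z = 2 z \left(6 + z\right)$)
$W = 5$ ($W = -2 + \left(0 \cdot 2 \left(-4\right) \left(6 - 4\right) - -7\right) = -2 + \left(0 \cdot 2 \left(-4\right) 2 + 7\right) = -2 + \left(0 \left(-16\right) + 7\right) = -2 + \left(0 + 7\right) = -2 + 7 = 5$)
$\left(-4 + 6\right) W = \left(-4 + 6\right) 5 = 2 \cdot 5 = 10$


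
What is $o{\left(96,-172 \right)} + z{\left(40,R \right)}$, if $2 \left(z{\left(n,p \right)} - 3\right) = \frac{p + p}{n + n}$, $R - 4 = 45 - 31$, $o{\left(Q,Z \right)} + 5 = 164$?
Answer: $\frac{6489}{40} \approx 162.23$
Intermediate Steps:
$o{\left(Q,Z \right)} = 159$ ($o{\left(Q,Z \right)} = -5 + 164 = 159$)
$R = 18$ ($R = 4 + \left(45 - 31\right) = 4 + 14 = 18$)
$z{\left(n,p \right)} = 3 + \frac{p}{2 n}$ ($z{\left(n,p \right)} = 3 + \frac{\left(p + p\right) \frac{1}{n + n}}{2} = 3 + \frac{2 p \frac{1}{2 n}}{2} = 3 + \frac{p \frac{1}{n}}{2} = 3 + \frac{p}{2 n}$)
$o{\left(96,-172 \right)} + z{\left(40,R \right)} = 159 + \left(3 + \frac{1}{2} \cdot 18 \cdot \frac{1}{40}\right) = 159 + \left(3 + \frac{9}{40}\right) = 159 + \frac{129}{40} = \frac{6489}{40}$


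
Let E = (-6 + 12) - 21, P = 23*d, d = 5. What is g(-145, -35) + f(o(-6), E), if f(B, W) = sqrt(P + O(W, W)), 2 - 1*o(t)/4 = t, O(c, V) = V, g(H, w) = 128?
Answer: 138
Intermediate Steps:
P = 115 (P = 23*5 = 115)
o(t) = 8 - 4*t
E = -15 (E = 6 - 21 = -15)
f(B, W) = sqrt(115 + W)
g(-145, -35) + f(o(-6), E) = 128 + sqrt(115 - 15) = 128 + sqrt(100) = 128 + 10 = 138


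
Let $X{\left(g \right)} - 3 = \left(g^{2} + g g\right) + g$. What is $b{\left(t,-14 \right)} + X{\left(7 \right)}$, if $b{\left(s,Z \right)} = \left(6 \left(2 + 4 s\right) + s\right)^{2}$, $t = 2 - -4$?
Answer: $26352$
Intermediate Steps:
$X{\left(g \right)} = 3 + g + 2 g^{2}$ ($X{\left(g \right)} = 3 + \left(\left(g^{2} + g g\right) + g\right) = 3 + \left(\left(g^{2} + g^{2}\right) + g\right) = 3 + \left(2 g^{2} + g\right) = 3 + \left(g + 2 g^{2}\right) = 3 + g + 2 g^{2}$)
$t = 6$ ($t = 2 + 4 = 6$)
$b{\left(s,Z \right)} = \left(12 + 25 s\right)^{2}$ ($b{\left(s,Z \right)} = \left(\left(12 + 24 s\right) + s\right)^{2} = \left(12 + 25 s\right)^{2}$)
$b{\left(t,-14 \right)} + X{\left(7 \right)} = \left(12 + 25 \cdot 6\right)^{2} + \left(3 + 7 + 2 \cdot 7^{2}\right) = \left(12 + 150\right)^{2} + \left(3 + 7 + 2 \cdot 49\right) = 162^{2} + \left(3 + 7 + 98\right) = 26244 + 108 = 26352$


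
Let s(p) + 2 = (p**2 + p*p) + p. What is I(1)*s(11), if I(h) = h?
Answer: 251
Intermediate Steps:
s(p) = -2 + p + 2*p**2 (s(p) = -2 + ((p**2 + p*p) + p) = -2 + ((p**2 + p**2) + p) = -2 + (2*p**2 + p) = -2 + (p + 2*p**2) = -2 + p + 2*p**2)
I(1)*s(11) = 1*(-2 + 11 + 2*11**2) = 1*(-2 + 11 + 2*121) = 1*(-2 + 11 + 242) = 1*251 = 251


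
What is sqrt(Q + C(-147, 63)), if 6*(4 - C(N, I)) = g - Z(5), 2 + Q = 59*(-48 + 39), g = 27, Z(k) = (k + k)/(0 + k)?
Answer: I*sqrt(19194)/6 ≈ 23.09*I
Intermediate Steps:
Z(k) = 2 (Z(k) = (2*k)/k = 2)
Q = -533 (Q = -2 + 59*(-48 + 39) = -2 + 59*(-9) = -2 - 531 = -533)
C(N, I) = -1/6 (C(N, I) = 4 - (27 - 1*2)/6 = 4 - (27 - 2)/6 = 4 - 1/6*25 = 4 - 25/6 = -1/6)
sqrt(Q + C(-147, 63)) = sqrt(-533 - 1/6) = sqrt(-3199/6) = I*sqrt(19194)/6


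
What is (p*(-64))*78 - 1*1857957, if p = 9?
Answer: -1902885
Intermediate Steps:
(p*(-64))*78 - 1*1857957 = (9*(-64))*78 - 1*1857957 = -576*78 - 1857957 = -44928 - 1857957 = -1902885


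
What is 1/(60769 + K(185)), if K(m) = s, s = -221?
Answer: 1/60548 ≈ 1.6516e-5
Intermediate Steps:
K(m) = -221
1/(60769 + K(185)) = 1/(60769 - 221) = 1/60548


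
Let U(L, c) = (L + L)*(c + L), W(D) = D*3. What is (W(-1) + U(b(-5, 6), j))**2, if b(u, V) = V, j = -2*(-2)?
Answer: 13689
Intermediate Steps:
j = 4
W(D) = 3*D
U(L, c) = 2*L*(L + c) (U(L, c) = (2*L)*(L + c) = 2*L*(L + c))
(W(-1) + U(b(-5, 6), j))**2 = (3*(-1) + 2*6*(6 + 4))**2 = (-3 + 2*6*10)**2 = (-3 + 120)**2 = 117**2 = 13689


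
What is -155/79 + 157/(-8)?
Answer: -13643/632 ≈ -21.587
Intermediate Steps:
-155/79 + 157/(-8) = -155*1/79 + 157*(-1/8) = -155/79 - 157/8 = -13643/632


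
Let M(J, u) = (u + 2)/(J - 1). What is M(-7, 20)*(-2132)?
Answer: 5863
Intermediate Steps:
M(J, u) = (2 + u)/(-1 + J)
M(-7, 20)*(-2132) = ((2 + 20)/(-1 - 7))*(-2132) = (22/(-8))*(-2132) = -1/8*22*(-2132) = -11/4*(-2132) = 5863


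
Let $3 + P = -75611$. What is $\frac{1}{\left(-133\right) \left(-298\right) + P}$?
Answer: $- \frac{1}{35980} \approx -2.7793 \cdot 10^{-5}$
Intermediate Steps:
$P = -75614$ ($P = -3 - 75611 = -75614$)
$\frac{1}{\left(-133\right) \left(-298\right) + P} = \frac{1}{\left(-133\right) \left(-298\right) - 75614} = \frac{1}{39634 - 75614} = \frac{1}{-35980} = - \frac{1}{35980}$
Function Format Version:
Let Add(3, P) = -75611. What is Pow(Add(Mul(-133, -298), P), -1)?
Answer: Rational(-1, 35980) ≈ -2.7793e-5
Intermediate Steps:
P = -75614 (P = Add(-3, -75611) = -75614)
Pow(Add(Mul(-133, -298), P), -1) = Pow(Add(Mul(-133, -298), -75614), -1) = Pow(Add(39634, -75614), -1) = Pow(-35980, -1) = Rational(-1, 35980)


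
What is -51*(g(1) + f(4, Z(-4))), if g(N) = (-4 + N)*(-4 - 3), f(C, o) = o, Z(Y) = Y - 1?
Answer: -816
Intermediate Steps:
Z(Y) = -1 + Y
g(N) = 28 - 7*N (g(N) = (-4 + N)*(-7) = 28 - 7*N)
-51*(g(1) + f(4, Z(-4))) = -51*((28 - 7*1) + (-1 - 4)) = -51*((28 - 7) - 5) = -51*(21 - 5) = -51*16 = -816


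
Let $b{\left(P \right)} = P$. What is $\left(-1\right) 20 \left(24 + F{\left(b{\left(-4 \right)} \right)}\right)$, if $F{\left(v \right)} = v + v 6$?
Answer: $80$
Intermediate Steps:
$F{\left(v \right)} = 7 v$ ($F{\left(v \right)} = v + 6 v = 7 v$)
$\left(-1\right) 20 \left(24 + F{\left(b{\left(-4 \right)} \right)}\right) = \left(-1\right) 20 \left(24 + 7 \left(-4\right)\right) = - 20 \left(24 - 28\right) = \left(-20\right) \left(-4\right) = 80$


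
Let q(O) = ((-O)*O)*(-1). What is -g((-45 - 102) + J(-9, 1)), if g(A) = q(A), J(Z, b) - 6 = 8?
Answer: -17689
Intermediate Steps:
J(Z, b) = 14 (J(Z, b) = 6 + 8 = 14)
q(O) = O² (q(O) = -O²*(-1) = O²)
g(A) = A²
-g((-45 - 102) + J(-9, 1)) = -((-45 - 102) + 14)² = -(-147 + 14)² = -1*(-133)² = -1*17689 = -17689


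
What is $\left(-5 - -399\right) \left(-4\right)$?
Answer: $-1576$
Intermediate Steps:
$\left(-5 - -399\right) \left(-4\right) = \left(-5 + 399\right) \left(-4\right) = 394 \left(-4\right) = -1576$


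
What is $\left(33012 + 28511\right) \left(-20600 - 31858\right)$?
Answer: $-3227373534$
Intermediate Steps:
$\left(33012 + 28511\right) \left(-20600 - 31858\right) = 61523 \left(-52458\right) = -3227373534$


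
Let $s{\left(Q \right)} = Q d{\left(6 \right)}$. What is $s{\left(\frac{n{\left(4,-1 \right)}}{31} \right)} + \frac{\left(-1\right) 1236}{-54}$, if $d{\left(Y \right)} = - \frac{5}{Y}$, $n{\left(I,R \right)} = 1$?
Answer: $\frac{12757}{558} \approx 22.862$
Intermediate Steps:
$s{\left(Q \right)} = - \frac{5 Q}{6}$ ($s{\left(Q \right)} = Q \left(- \frac{5}{6}\right) = - \frac{5 Q}{6}$)
$s{\left(\frac{n{\left(4,-1 \right)}}{31} \right)} + \frac{\left(-1\right) 1236}{-54} = - \frac{5 \cdot 1 \cdot \frac{1}{31}}{6} + \frac{\left(-1\right) 1236}{-54} = - \frac{5 \cdot 1 \cdot \frac{1}{31}}{6} - - \frac{206}{9} = \left(- \frac{5}{6}\right) \frac{1}{31} + \frac{206}{9} = - \frac{5}{186} + \frac{206}{9} = \frac{12757}{558}$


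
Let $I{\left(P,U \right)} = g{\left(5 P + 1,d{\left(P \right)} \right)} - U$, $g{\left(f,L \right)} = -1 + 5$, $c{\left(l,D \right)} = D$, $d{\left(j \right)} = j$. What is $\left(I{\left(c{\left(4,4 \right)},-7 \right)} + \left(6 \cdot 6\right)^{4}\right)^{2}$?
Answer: $2821146859129$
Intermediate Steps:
$g{\left(f,L \right)} = 4$
$I{\left(P,U \right)} = 4 - U$
$\left(I{\left(c{\left(4,4 \right)},-7 \right)} + \left(6 \cdot 6\right)^{4}\right)^{2} = \left(\left(4 - -7\right) + \left(6 \cdot 6\right)^{4}\right)^{2} = \left(\left(4 + 7\right) + 36^{4}\right)^{2} = \left(11 + 1679616\right)^{2} = 1679627^{2} = 2821146859129$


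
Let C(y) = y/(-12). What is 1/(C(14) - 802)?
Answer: -6/4819 ≈ -0.0012451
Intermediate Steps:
C(y) = -y/12 (C(y) = y*(-1/12) = -y/12)
1/(C(14) - 802) = 1/(-1/12*14 - 802) = 1/(-7/6 - 802) = 1/(-4819/6) = -6/4819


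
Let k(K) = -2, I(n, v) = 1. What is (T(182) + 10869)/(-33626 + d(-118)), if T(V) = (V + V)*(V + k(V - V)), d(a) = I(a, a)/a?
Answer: -3004634/1322623 ≈ -2.2717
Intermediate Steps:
d(a) = 1/a
T(V) = 2*V*(-2 + V) (T(V) = (V + V)*(V - 2) = (2*V)*(-2 + V) = 2*V*(-2 + V))
(T(182) + 10869)/(-33626 + d(-118)) = (2*182*(-2 + 182) + 10869)/(-33626 + 1/(-118)) = (2*182*180 + 10869)/(-33626 - 1/118) = (65520 + 10869)/(-3967869/118) = 76389*(-118/3967869) = -3004634/1322623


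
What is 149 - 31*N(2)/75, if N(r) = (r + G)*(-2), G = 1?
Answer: 3787/25 ≈ 151.48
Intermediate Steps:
N(r) = -2 - 2*r (N(r) = (r + 1)*(-2) = (1 + r)*(-2) = -2 - 2*r)
149 - 31*N(2)/75 = 149 - 31*(-2 - 2*2)/75 = 149 - 31*(-2 - 4)/75 = 149 - (-186)/75 = 149 - 31*(-2/25) = 149 + 62/25 = 3787/25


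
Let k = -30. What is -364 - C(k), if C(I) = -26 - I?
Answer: -368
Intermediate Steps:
-364 - C(k) = -364 - (-26 - 1*(-30)) = -364 - (-26 + 30) = -364 - 1*4 = -364 - 4 = -368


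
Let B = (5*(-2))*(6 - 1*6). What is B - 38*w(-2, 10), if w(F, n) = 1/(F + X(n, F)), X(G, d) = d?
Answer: 19/2 ≈ 9.5000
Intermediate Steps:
w(F, n) = 1/(2*F) (w(F, n) = 1/(F + F) = 1/(2*F))
B = 0 (B = -10*(6 - 6) = -10*0 = 0)
B - 38*w(-2, 10) = 0 - 19/(-2) = 0 - 19*(-1)/2 = 0 - 38*(-¼) = 0 + 19/2 = 19/2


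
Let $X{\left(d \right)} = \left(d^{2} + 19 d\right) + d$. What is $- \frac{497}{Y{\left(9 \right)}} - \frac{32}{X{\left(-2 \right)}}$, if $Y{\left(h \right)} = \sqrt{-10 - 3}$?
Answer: $\frac{8}{9} + \frac{497 i \sqrt{13}}{13} \approx 0.88889 + 137.84 i$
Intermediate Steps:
$X{\left(d \right)} = d^{2} + 20 d$
$Y{\left(h \right)} = i \sqrt{13}$ ($Y{\left(h \right)} = \sqrt{-13} = i \sqrt{13}$)
$- \frac{497}{Y{\left(9 \right)}} - \frac{32}{X{\left(-2 \right)}} = - \frac{497}{i \sqrt{13}} - \frac{32}{\left(-2\right) \left(20 - 2\right)} = - 497 \left(- \frac{i \sqrt{13}}{13}\right) - \frac{32}{\left(-2\right) 18} = \frac{497 i \sqrt{13}}{13} - \frac{32}{-36} = \frac{497 i \sqrt{13}}{13} - - \frac{8}{9} = \frac{497 i \sqrt{13}}{13} + \frac{8}{9} = \frac{8}{9} + \frac{497 i \sqrt{13}}{13}$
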